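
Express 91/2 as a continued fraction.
[45; 2]

Euclidean algorithm steps:
91 = 45 × 2 + 1
2 = 2 × 1 + 0
Continued fraction: [45; 2]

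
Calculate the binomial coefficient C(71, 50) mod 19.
7

Using Lucas' theorem:
Write n=71 and k=50 in base 19:
n in base 19: [3, 14]
k in base 19: [2, 12]
C(71,50) mod 19 = ∏ C(n_i, k_i) mod 19
Digit binomials (mod 19): C(3,2) = 3; C(14,12) = 91 ≡ 15
Product: 3 × 15 = 45 ≡ 7 (mod 19)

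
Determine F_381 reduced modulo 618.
416

Matrix identity: Q^n = [[F_(n+1), F_n], [F_n, F_(n-1)]] with Q = [[1,1],[1,0]].
n = 381 = 101111101₂. Square-and-multiply, entries mod 618:
Q^1 = [[1,1],[1,0]]
Q^2 = (Q^1)² = [[2,1],[1,1]]
Q^5 = (Q^2)²·Q = [[8,5],[5,3]]
Q^11 = (Q^5)²·Q = [[144,89],[89,55]]
Q^23 = (Q^11)²·Q = [[18,229],[229,407]]
Q^47 = (Q^23)²·Q = [[534,235],[235,299]]
Q^95 = (Q^47)²·Q = [[330,481],[481,467]]
Q^190 = (Q^95)² = [[361,197],[197,164]]
Q^381 = (Q^190)²·Q = [[17,416],[416,219]]
F_381 mod 618 = Q^381[0][1] = 416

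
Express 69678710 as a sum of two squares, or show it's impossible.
Not possible

Factorization: 69678710 = 2 × 5 × 191^3
By Fermat: n is sum of two squares iff every prime p ≡ 3 (mod 4) appears to even power.
Prime(s) ≡ 3 (mod 4) with odd exponent: [(191, 3)]
Therefore 69678710 cannot be expressed as a² + b².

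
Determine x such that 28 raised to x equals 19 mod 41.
19

Baby-step giant-step with step n = ⌈√41⌉ = 7.
Baby steps 28^j mod 41 (j:value) for j=0..6: 0:1, 1:28, 2:5, 3:17, 4:25, 5:3, 6:2.
Giant-step multiplier: 28^(-7) ≡ 28^(40-7) = 28^33 ≡ 11 (mod 41).
Giant steps γ_i = 19·11^i mod 41: γ_0=19, γ_1=4, γ_2=3 (in table at j=5).
x = i·n + j = 2·7 + 5 = 19.
Check: 28^19 ≡ 19 (mod 41).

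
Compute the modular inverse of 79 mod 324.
283

gcd(79, 324) = 1, so the inverse exists.
Extended Euclidean algorithm on (324, 79):
324 = 4 × 79 + 8  ⟹  8 = (1)·324 + (-4)·79
79 = 9 × 8 + 7  ⟹  7 = (-9)·324 + (37)·79
8 = 1 × 7 + 1  ⟹  1 = (10)·324 + (-41)·79
So (-41)·79 ≡ 1 (mod 324), i.e. 79^(-1) ≡ -41 ≡ 283 (mod 324).
Check: 79 × 283 = 22357 ≡ 1 (mod 324)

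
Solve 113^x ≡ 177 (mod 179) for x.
28

Baby-step giant-step with step n = ⌈√179⌉ = 14.
Baby steps 113^j mod 179 (j:value) for j=0..13: 0:1, 1:113, 2:60, 3:157, 4:20, 5:112, 6:126, 7:97, 8:42, 9:92, 10:14, 11:150, 12:124, 13:50.
Giant-step multiplier: 113^(-14) ≡ 113^(178-14) = 113^164 ≡ 39 (mod 179).
Giant steps γ_i = 177·39^i mod 179: γ_0=177, γ_1=101, γ_2=1 (in table at j=0).
x = i·n + j = 2·14 + 0 = 28.
Check: 113^28 ≡ 177 (mod 179).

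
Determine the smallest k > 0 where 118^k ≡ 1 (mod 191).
95

191 is prime, so ord(118) divides φ(191) = 190.
Divisors of 190: 1, 2, 5, 10, 19, 38, 95, 190.
Repeated squaring: 118^1 ≡ 118, 118^2 ≡ 172, 118^4 ≡ 170, 118^8 ≡ 59, 118^16 ≡ 43, 118^32 ≡ 130, 118^64 ≡ 92, 118^128 ≡ 60 (mod 191).
Test 118^d mod 191 for each divisor d in increasing order:
118^1 ≡ 118
118^2 ≡ 172
118^5 = 118^4·118^1 ≡ 5
118^10 = 118^8·118^2 ≡ 25
118^19 = 118^16·118^2·118^1 ≡ 49
118^38 = 118^32·118^4·118^2 ≡ 109
118^95 = 118^64·118^16·118^8·118^4·118^2·118^1 ≡ 1  ← first divisor giving 1
The order is 95.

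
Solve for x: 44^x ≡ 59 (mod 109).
43

Baby-step giant-step with step n = ⌈√109⌉ = 11.
Baby steps 44^j mod 109 (j:value) for j=0..10: 0:1, 1:44, 2:83, 3:55, 4:22, 5:96, 6:82, 7:11, 8:48, 9:41, 10:60.
Giant-step multiplier: 44^(-11) ≡ 44^(108-11) = 44^97 ≡ 50 (mod 109).
Giant steps γ_i = 59·50^i mod 109: γ_0=59, γ_1=7, γ_2=23, γ_3=60 (in table at j=10).
x = i·n + j = 3·11 + 10 = 43.
Check: 44^43 ≡ 59 (mod 109).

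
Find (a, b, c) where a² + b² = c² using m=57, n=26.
(2573, 2964, 3925)

Euclid's formula: a = m² - n², b = 2mn, c = m² + n²
m = 57, n = 26
a = 57² - 26² = 3249 - 676 = 2573
b = 2 × 57 × 26 = 2964
c = 57² + 26² = 3249 + 676 = 3925
Verification: 2573² + 2964² = 6620329 + 8785296 = 15405625 = 3925² ✓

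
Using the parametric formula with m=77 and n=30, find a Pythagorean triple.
(5029, 4620, 6829)

Euclid's formula: a = m² - n², b = 2mn, c = m² + n²
m = 77, n = 30
a = 77² - 30² = 5929 - 900 = 5029
b = 2 × 77 × 30 = 4620
c = 77² + 30² = 5929 + 900 = 6829
Verification: 5029² + 4620² = 25290841 + 21344400 = 46635241 = 6829² ✓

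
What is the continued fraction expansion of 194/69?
[2; 1, 4, 3, 4]

Euclidean algorithm steps:
194 = 2 × 69 + 56
69 = 1 × 56 + 13
56 = 4 × 13 + 4
13 = 3 × 4 + 1
4 = 4 × 1 + 0
Continued fraction: [2; 1, 4, 3, 4]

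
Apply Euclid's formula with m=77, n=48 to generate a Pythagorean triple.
(3625, 7392, 8233)

Euclid's formula: a = m² - n², b = 2mn, c = m² + n²
m = 77, n = 48
a = 77² - 48² = 5929 - 2304 = 3625
b = 2 × 77 × 48 = 7392
c = 77² + 48² = 5929 + 2304 = 8233
Verification: 3625² + 7392² = 13140625 + 54641664 = 67782289 = 8233² ✓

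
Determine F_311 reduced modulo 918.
199

Matrix identity: Q^n = [[F_(n+1), F_n], [F_n, F_(n-1)]] with Q = [[1,1],[1,0]].
n = 311 = 100110111₂. Square-and-multiply, entries mod 918:
Q^1 = [[1,1],[1,0]]
Q^2 = (Q^1)² = [[2,1],[1,1]]
Q^4 = (Q^2)² = [[5,3],[3,2]]
Q^9 = (Q^4)²·Q = [[55,34],[34,21]]
Q^19 = (Q^9)²·Q = [[339,509],[509,748]]
Q^38 = (Q^19)² = [[376,647],[647,647]]
Q^77 = (Q^38)²·Q = [[8,5],[5,3]]
Q^155 = (Q^77)²·Q = [[144,89],[89,55]]
Q^311 = (Q^155)²·Q = [[468,199],[199,269]]
F_311 mod 918 = Q^311[0][1] = 199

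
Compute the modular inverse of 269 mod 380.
89

gcd(269, 380) = 1, so the inverse exists.
Extended Euclidean algorithm on (380, 269):
380 = 1 × 269 + 111  ⟹  111 = (1)·380 + (-1)·269
269 = 2 × 111 + 47  ⟹  47 = (-2)·380 + (3)·269
111 = 2 × 47 + 17  ⟹  17 = (5)·380 + (-7)·269
47 = 2 × 17 + 13  ⟹  13 = (-12)·380 + (17)·269
17 = 1 × 13 + 4  ⟹  4 = (17)·380 + (-24)·269
13 = 3 × 4 + 1  ⟹  1 = (-63)·380 + (89)·269
So (89)·269 ≡ 1 (mod 380), i.e. 269^(-1) ≡ 89 (mod 380).
Check: 269 × 89 = 23941 ≡ 1 (mod 380)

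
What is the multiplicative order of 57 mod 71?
5

71 is prime, so ord(57) divides φ(71) = 70.
Divisors of 70: 1, 2, 5, 7, 10, 14, 35, 70.
Repeated squaring: 57^1 ≡ 57, 57^2 ≡ 54, 57^4 ≡ 5, 57^8 ≡ 25, 57^16 ≡ 57, 57^32 ≡ 54, 57^64 ≡ 5 (mod 71).
Test 57^d mod 71 for each divisor d in increasing order:
57^1 ≡ 57
57^2 ≡ 54
57^5 = 57^4·57^1 ≡ 1  ← first divisor giving 1
The order is 5.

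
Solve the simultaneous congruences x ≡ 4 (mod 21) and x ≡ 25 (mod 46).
25

Using Chinese Remainder Theorem:
M = 21 × 46 = 966
M1 = 46, M2 = 21
y1 = 46^(-1) mod 21 = 16
y2 = 21^(-1) mod 46 = 11
x = (4×46×16 + 25×21×11) mod 966 = 25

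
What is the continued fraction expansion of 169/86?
[1; 1, 27, 1, 2]

Euclidean algorithm steps:
169 = 1 × 86 + 83
86 = 1 × 83 + 3
83 = 27 × 3 + 2
3 = 1 × 2 + 1
2 = 2 × 1 + 0
Continued fraction: [1; 1, 27, 1, 2]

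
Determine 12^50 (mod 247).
144

Repeated squaring. Binary of 50 = 110010.
12^1 ≡ 12 (mod 247); 12^2 ≡ 144 (mod 247); 12^4 ≡ 235 (mod 247); 12^8 ≡ 144 (mod 247); 12^16 ≡ 235 (mod 247); 12^32 ≡ 144 (mod 247)
12^50 = 12^2 × 12^16 × 12^32 ≡ 144 (mod 247)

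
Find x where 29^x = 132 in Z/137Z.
21

Baby-step giant-step with step n = ⌈√137⌉ = 12.
Baby steps 29^j mod 137 (j:value) for j=0..11: 0:1, 1:29, 2:19, 3:3, 4:87, 5:57, 6:9, 7:124, 8:34, 9:27, 10:98, 11:102.
Giant-step multiplier: 29^(-12) ≡ 29^(136-12) = 29^124 ≡ 22 (mod 137).
Giant steps γ_i = 132·22^i mod 137: γ_0=132, γ_1=27 (in table at j=9).
x = i·n + j = 1·12 + 9 = 21.
Check: 29^21 ≡ 132 (mod 137).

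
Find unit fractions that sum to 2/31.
1/16 + 1/496

Greedy algorithm:
2/31: ceiling(31/2) = 16, use 1/16
1/496: ceiling(496/1) = 496, use 1/496
Result: 2/31 = 1/16 + 1/496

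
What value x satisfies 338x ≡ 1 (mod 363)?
29

gcd(338, 363) = 1, so the inverse exists.
Extended Euclidean algorithm on (363, 338):
363 = 1 × 338 + 25  ⟹  25 = (1)·363 + (-1)·338
338 = 13 × 25 + 13  ⟹  13 = (-13)·363 + (14)·338
25 = 1 × 13 + 12  ⟹  12 = (14)·363 + (-15)·338
13 = 1 × 12 + 1  ⟹  1 = (-27)·363 + (29)·338
So (29)·338 ≡ 1 (mod 363), i.e. 338^(-1) ≡ 29 (mod 363).
Check: 338 × 29 = 9802 ≡ 1 (mod 363)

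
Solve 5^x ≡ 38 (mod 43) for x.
22

Baby-step giant-step with step n = ⌈√43⌉ = 7.
Baby steps 5^j mod 43 (j:value) for j=0..6: 0:1, 1:5, 2:25, 3:39, 4:23, 5:29, 6:16.
Giant-step multiplier: 5^(-7) ≡ 5^(42-7) = 5^35 ≡ 7 (mod 43).
Giant steps γ_i = 38·7^i mod 43: γ_0=38, γ_1=8, γ_2=13, γ_3=5 (in table at j=1).
x = i·n + j = 3·7 + 1 = 22.
Check: 5^22 ≡ 38 (mod 43).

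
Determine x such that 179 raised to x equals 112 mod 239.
181

Baby-step giant-step with step n = ⌈√239⌉ = 16.
Baby steps 179^j mod 239 (j:value) for j=0..15: 0:1, 1:179, 2:15, 3:56, 4:225, 5:123, 6:29, 7:172, 8:196, 9:190, 10:72, 11:221, 12:124, 13:208, 14:187, 15:13.
Giant-step multiplier: 179^(-16) ≡ 179^(238-16) = 179^222 ≡ 110 (mod 239).
Giant steps γ_i = 112·110^i mod 239: γ_0=112, γ_1=131, γ_2=70, γ_3=52, γ_4=223, γ_5=152, γ_6=229, γ_7=95, γ_8=173, γ_9=149, γ_10=138, γ_11=123 (in table at j=5).
x = i·n + j = 11·16 + 5 = 181.
Check: 179^181 ≡ 112 (mod 239).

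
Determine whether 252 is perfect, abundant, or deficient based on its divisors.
abundant

Proper divisors of 252: sum = 1 + 2 + 3 + 4 + 6 + 7 + 9 + 12 + ... + 42 + 63 + 84 + 126 (17 divisors) = 476
Since 476 > 252, 252 is abundant.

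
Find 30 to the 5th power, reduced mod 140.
60

Repeated squaring. Binary of 5 = 101.
30^1 ≡ 30 (mod 140); 30^2 ≡ 60 (mod 140); 30^4 ≡ 100 (mod 140)
30^5 = 30^1 × 30^4 ≡ 60 (mod 140)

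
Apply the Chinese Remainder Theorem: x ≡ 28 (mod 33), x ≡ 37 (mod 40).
1117

Using Chinese Remainder Theorem:
M = 33 × 40 = 1320
M1 = 40, M2 = 33
y1 = 40^(-1) mod 33 = 19
y2 = 33^(-1) mod 40 = 17
x = (28×40×19 + 37×33×17) mod 1320 = 1117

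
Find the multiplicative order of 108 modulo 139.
138

139 is prime, so ord(108) divides φ(139) = 138.
Divisors of 138: 1, 2, 3, 6, 23, 46, 69, 138.
Repeated squaring: 108^1 ≡ 108, 108^2 ≡ 127, 108^4 ≡ 5, 108^8 ≡ 25, 108^16 ≡ 69, 108^32 ≡ 35, 108^64 ≡ 113, 108^128 ≡ 120 (mod 139).
Test 108^d mod 139 for each divisor d in increasing order:
108^1 ≡ 108
108^2 ≡ 127
108^3 = 108^2·108^1 ≡ 94
108^6 = 108^4·108^2 ≡ 79
108^23 = 108^16·108^4·108^2·108^1 ≡ 43
108^46 = 108^32·108^8·108^4·108^2 ≡ 42
108^69 = 108^64·108^4·108^1 ≡ 138
108^138 = 108^128·108^8·108^2 ≡ 1  ← first divisor giving 1
The order is 138.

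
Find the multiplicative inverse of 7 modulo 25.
18

gcd(7, 25) = 1, so the inverse exists.
Extended Euclidean algorithm on (25, 7):
25 = 3 × 7 + 4  ⟹  4 = (1)·25 + (-3)·7
7 = 1 × 4 + 3  ⟹  3 = (-1)·25 + (4)·7
4 = 1 × 3 + 1  ⟹  1 = (2)·25 + (-7)·7
So (-7)·7 ≡ 1 (mod 25), i.e. 7^(-1) ≡ -7 ≡ 18 (mod 25).
Check: 7 × 18 = 126 ≡ 1 (mod 25)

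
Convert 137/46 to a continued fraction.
[2; 1, 45]

Euclidean algorithm steps:
137 = 2 × 46 + 45
46 = 1 × 45 + 1
45 = 45 × 1 + 0
Continued fraction: [2; 1, 45]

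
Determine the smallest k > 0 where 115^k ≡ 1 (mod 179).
178

179 is prime, so ord(115) divides φ(179) = 178.
Divisors of 178: 1, 2, 89, 178.
Repeated squaring: 115^1 ≡ 115, 115^2 ≡ 158, 115^4 ≡ 83, 115^8 ≡ 87, 115^16 ≡ 51, 115^32 ≡ 95, 115^64 ≡ 75, 115^128 ≡ 76 (mod 179).
Test 115^d mod 179 for each divisor d in increasing order:
115^1 ≡ 115
115^2 ≡ 158
115^89 = 115^64·115^16·115^8·115^1 ≡ 178
115^178 = 115^128·115^32·115^16·115^2 ≡ 1  ← first divisor giving 1
The order is 178.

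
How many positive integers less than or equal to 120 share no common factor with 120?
32

120 = 2^3 × 3 × 5
φ(n) = n × ∏(1 - 1/p) for each prime p dividing n
φ(120) = 120 × (1 - 1/2) × (1 - 1/3) × (1 - 1/5) = 32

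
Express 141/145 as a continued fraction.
[0; 1, 35, 4]

Euclidean algorithm steps:
141 = 0 × 145 + 141
145 = 1 × 141 + 4
141 = 35 × 4 + 1
4 = 4 × 1 + 0
Continued fraction: [0; 1, 35, 4]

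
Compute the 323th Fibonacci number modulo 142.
103

Matrix identity: Q^n = [[F_(n+1), F_n], [F_n, F_(n-1)]] with Q = [[1,1],[1,0]].
n = 323 = 101000011₂. Square-and-multiply, entries mod 142:
Q^1 = [[1,1],[1,0]]
Q^2 = (Q^1)² = [[2,1],[1,1]]
Q^5 = (Q^2)²·Q = [[8,5],[5,3]]
Q^10 = (Q^5)² = [[89,55],[55,34]]
Q^20 = (Q^10)² = [[12,91],[91,63]]
Q^40 = (Q^20)² = [[47,9],[9,38]]
Q^80 = (Q^40)² = [[18,55],[55,105]]
Q^161 = (Q^80)²·Q = [[32,83],[83,91]]
Q^323 = (Q^161)²·Q = [[88,103],[103,127]]
F_323 mod 142 = Q^323[0][1] = 103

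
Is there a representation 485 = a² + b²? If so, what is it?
1² + 22² (a=1, b=22)

Factorization: 485 = 5 × 97
By Fermat: n is sum of two squares iff every prime p ≡ 3 (mod 4) appears to even power.
All primes ≡ 3 (mod 4) appear to even power.
Search a = 0, 1, 2, … for 485 - a² a perfect square: first hit at a = 1: 485 - 1 = 484 = 22².
485 = 1² + 22² = 1 + 484 ✓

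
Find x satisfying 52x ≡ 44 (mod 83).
x ≡ 20 (mod 83)

gcd(52, 83) = 1, which divides 44, so solutions exist.
Find 52^(-1) mod 83 by the extended Euclidean algorithm:
83 = 1 × 52 + 31  ⟹  31 = (1)·83 + (-1)·52
52 = 1 × 31 + 21  ⟹  21 = (-1)·83 + (2)·52
31 = 1 × 21 + 10  ⟹  10 = (2)·83 + (-3)·52
21 = 2 × 10 + 1  ⟹  1 = (-5)·83 + (8)·52
So (8)·52 ≡ 1 (mod 83), i.e. 52^(-1) ≡ 8 (mod 83).
x ≡ 8 × 44 = 352 ≡ 20 (mod 83).
Check: 52 × 20 = 1040 ≡ 44 (mod 83).
Unique solution: x ≡ 20 (mod 83)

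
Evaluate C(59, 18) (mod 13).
6

Using Lucas' theorem:
Write n=59 and k=18 in base 13:
n in base 13: [4, 7]
k in base 13: [1, 5]
C(59,18) mod 13 = ∏ C(n_i, k_i) mod 13
Digit binomials (mod 13): C(4,1) = 4; C(7,5) = 21 ≡ 8
Product: 4 × 8 = 32 ≡ 6 (mod 13)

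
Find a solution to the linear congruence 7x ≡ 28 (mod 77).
x ≡ 4 (mod 11)

gcd(7, 77) = 7, which divides 28, so solutions exist.
Divide through by 7: x ≡ 4 (mod 11).
The coefficient of x is now 1, so x ≡ 4 (mod 11).
Check: 7 × 4 = 28 ≡ 28 (mod 77).
x ≡ 4 (mod 11), giving 7 solutions mod 77.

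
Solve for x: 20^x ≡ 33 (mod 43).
19

Baby-step giant-step with step n = ⌈√43⌉ = 7.
Baby steps 20^j mod 43 (j:value) for j=0..6: 0:1, 1:20, 2:13, 3:2, 4:40, 5:26, 6:4.
Giant-step multiplier: 20^(-7) ≡ 20^(42-7) = 20^35 ≡ 7 (mod 43).
Giant steps γ_i = 33·7^i mod 43: γ_0=33, γ_1=16, γ_2=26 (in table at j=5).
x = i·n + j = 2·7 + 5 = 19.
Check: 20^19 ≡ 33 (mod 43).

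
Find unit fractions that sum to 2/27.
1/14 + 1/378

Greedy algorithm:
2/27: ceiling(27/2) = 14, use 1/14
1/378: ceiling(378/1) = 378, use 1/378
Result: 2/27 = 1/14 + 1/378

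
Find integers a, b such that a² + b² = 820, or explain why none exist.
6² + 28² (a=6, b=28)

Factorization: 820 = 2^2 × 5 × 41
By Fermat: n is sum of two squares iff every prime p ≡ 3 (mod 4) appears to even power.
All primes ≡ 3 (mod 4) appear to even power.
Search a = 0, 1, 2, … for 820 - a² a perfect square: first hit at a = 6: 820 - 36 = 784 = 28².
820 = 6² + 28² = 36 + 784 ✓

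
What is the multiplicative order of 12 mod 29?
4

29 is prime, so ord(12) divides φ(29) = 28.
Divisors of 28: 1, 2, 4, 7, 14, 28.
Repeated squaring: 12^1 ≡ 12, 12^2 ≡ 28, 12^4 ≡ 1, 12^8 ≡ 1, 12^16 ≡ 1 (mod 29).
Test 12^d mod 29 for each divisor d in increasing order:
12^1 ≡ 12
12^2 ≡ 28
12^4 ≡ 1  ← first divisor giving 1
The order is 4.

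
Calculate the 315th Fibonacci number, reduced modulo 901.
34

Matrix identity: Q^n = [[F_(n+1), F_n], [F_n, F_(n-1)]] with Q = [[1,1],[1,0]].
n = 315 = 100111011₂. Square-and-multiply, entries mod 901:
Q^1 = [[1,1],[1,0]]
Q^2 = (Q^1)² = [[2,1],[1,1]]
Q^4 = (Q^2)² = [[5,3],[3,2]]
Q^9 = (Q^4)²·Q = [[55,34],[34,21]]
Q^19 = (Q^9)²·Q = [[458,577],[577,782]]
Q^39 = (Q^19)²·Q = [[377,291],[291,86]]
Q^78 = (Q^39)² = [[659,484],[484,175]]
Q^157 = (Q^78)²·Q = [[3,896],[896,8]]
Q^315 = (Q^157)²·Q = [[880,34],[34,846]]
F_315 mod 901 = Q^315[0][1] = 34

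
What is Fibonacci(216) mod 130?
122

Matrix identity: Q^n = [[F_(n+1), F_n], [F_n, F_(n-1)]] with Q = [[1,1],[1,0]].
n = 216 = 11011000₂. Square-and-multiply, entries mod 130:
Q^1 = [[1,1],[1,0]]
Q^3 = (Q^1)²·Q = [[3,2],[2,1]]
Q^6 = (Q^3)² = [[13,8],[8,5]]
Q^13 = (Q^6)²·Q = [[117,103],[103,14]]
Q^27 = (Q^13)²·Q = [[91,118],[118,103]]
Q^54 = (Q^27)² = [[105,12],[12,93]]
Q^108 = (Q^54)² = [[119,36],[36,83]]
Q^216 = (Q^108)² = [[117,122],[122,125]]
F_216 mod 130 = Q^216[0][1] = 122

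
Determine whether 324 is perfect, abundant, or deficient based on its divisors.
abundant

Proper divisors of 324: sum = 1 + 2 + 3 + 4 + 6 + 9 + 12 + 18 + 27 + 36 + 54 + 81 + 108 + 162 = 523
Since 523 > 324, 324 is abundant.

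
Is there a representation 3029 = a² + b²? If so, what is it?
2² + 55² (a=2, b=55)

Factorization: 3029 = 13 × 233
By Fermat: n is sum of two squares iff every prime p ≡ 3 (mod 4) appears to even power.
All primes ≡ 3 (mod 4) appear to even power.
Search a = 0, 1, 2, … for 3029 - a² a perfect square: first hit at a = 2: 3029 - 4 = 3025 = 55².
3029 = 2² + 55² = 4 + 3025 ✓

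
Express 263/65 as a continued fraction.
[4; 21, 1, 2]

Euclidean algorithm steps:
263 = 4 × 65 + 3
65 = 21 × 3 + 2
3 = 1 × 2 + 1
2 = 2 × 1 + 0
Continued fraction: [4; 21, 1, 2]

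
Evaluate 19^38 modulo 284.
185

Repeated squaring. Binary of 38 = 100110.
19^1 ≡ 19 (mod 284); 19^2 ≡ 77 (mod 284); 19^4 ≡ 249 (mod 284); 19^8 ≡ 89 (mod 284); 19^16 ≡ 253 (mod 284); 19^32 ≡ 109 (mod 284)
19^38 = 19^2 × 19^4 × 19^32 ≡ 185 (mod 284)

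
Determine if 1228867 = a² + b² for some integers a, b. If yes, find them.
Not possible

Factorization: 1228867 = 23^3 × 101
By Fermat: n is sum of two squares iff every prime p ≡ 3 (mod 4) appears to even power.
Prime(s) ≡ 3 (mod 4) with odd exponent: [(23, 3)]
Therefore 1228867 cannot be expressed as a² + b².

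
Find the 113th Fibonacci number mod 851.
332

Matrix identity: Q^n = [[F_(n+1), F_n], [F_n, F_(n-1)]] with Q = [[1,1],[1,0]].
n = 113 = 1110001₂. Square-and-multiply, entries mod 851:
Q^1 = [[1,1],[1,0]]
Q^3 = (Q^1)²·Q = [[3,2],[2,1]]
Q^7 = (Q^3)²·Q = [[21,13],[13,8]]
Q^14 = (Q^7)² = [[610,377],[377,233]]
Q^28 = (Q^14)² = [[225,388],[388,688]]
Q^56 = (Q^28)² = [[333,228],[228,105]]
Q^113 = (Q^56)²·Q = [[629,332],[332,297]]
F_113 mod 851 = Q^113[0][1] = 332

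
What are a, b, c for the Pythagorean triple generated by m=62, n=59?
(363, 7316, 7325)

Euclid's formula: a = m² - n², b = 2mn, c = m² + n²
m = 62, n = 59
a = 62² - 59² = 3844 - 3481 = 363
b = 2 × 62 × 59 = 7316
c = 62² + 59² = 3844 + 3481 = 7325
Verification: 363² + 7316² = 131769 + 53523856 = 53655625 = 7325² ✓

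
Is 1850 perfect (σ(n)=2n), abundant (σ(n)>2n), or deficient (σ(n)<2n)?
deficient

Proper divisors of 1850: sum = 1 + 2 + 5 + 10 + 25 + 37 + 50 + 74 + 185 + 370 + 925 = 1684
Since 1684 < 1850, 1850 is deficient.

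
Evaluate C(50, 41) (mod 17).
16

Using Lucas' theorem:
Write n=50 and k=41 in base 17:
n in base 17: [2, 16]
k in base 17: [2, 7]
C(50,41) mod 17 = ∏ C(n_i, k_i) mod 17
Digit binomials (mod 17): C(2,2) = 1; C(16,7) = 11440 ≡ 16
Product: 1 × 16 = 16 ≡ 16 (mod 17)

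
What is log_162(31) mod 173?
154

Baby-step giant-step with step n = ⌈√173⌉ = 14.
Baby steps 162^j mod 173 (j:value) for j=0..13: 0:1, 1:162, 2:121, 3:53, 4:109, 5:12, 6:41, 7:68, 8:117, 9:97, 10:144, 11:146, 12:124, 13:20.
Giant-step multiplier: 162^(-14) ≡ 162^(172-14) = 162^158 ≡ 92 (mod 173).
Giant steps γ_i = 31·92^i mod 173: γ_0=31, γ_1=84, γ_2=116, γ_3=119, γ_4=49, γ_5=10, γ_6=55, γ_7=43, γ_8=150, γ_9=133, γ_10=126, γ_11=1 (in table at j=0).
x = i·n + j = 11·14 + 0 = 154.
Check: 162^154 ≡ 31 (mod 173).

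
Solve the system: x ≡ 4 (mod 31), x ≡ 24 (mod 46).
438

Using Chinese Remainder Theorem:
M = 31 × 46 = 1426
M1 = 46, M2 = 31
y1 = 46^(-1) mod 31 = 29
y2 = 31^(-1) mod 46 = 3
x = (4×46×29 + 24×31×3) mod 1426 = 438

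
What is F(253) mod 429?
365

Matrix identity: Q^n = [[F_(n+1), F_n], [F_n, F_(n-1)]] with Q = [[1,1],[1,0]].
n = 253 = 11111101₂. Square-and-multiply, entries mod 429:
Q^1 = [[1,1],[1,0]]
Q^3 = (Q^1)²·Q = [[3,2],[2,1]]
Q^7 = (Q^3)²·Q = [[21,13],[13,8]]
Q^15 = (Q^7)²·Q = [[129,181],[181,377]]
Q^31 = (Q^15)²·Q = [[276,67],[67,209]]
Q^63 = (Q^31)²·Q = [[333,13],[13,320]]
Q^126 = (Q^63)² = [[376,338],[338,38]]
Q^253 = (Q^126)²·Q = [[14,365],[365,78]]
F_253 mod 429 = Q^253[0][1] = 365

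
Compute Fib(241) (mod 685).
241

Matrix identity: Q^n = [[F_(n+1), F_n], [F_n, F_(n-1)]] with Q = [[1,1],[1,0]].
n = 241 = 11110001₂. Square-and-multiply, entries mod 685:
Q^1 = [[1,1],[1,0]]
Q^3 = (Q^1)²·Q = [[3,2],[2,1]]
Q^7 = (Q^3)²·Q = [[21,13],[13,8]]
Q^15 = (Q^7)²·Q = [[302,610],[610,377]]
Q^30 = (Q^15)² = [[244,450],[450,479]]
Q^60 = (Q^30)² = [[366,660],[660,391]]
Q^120 = (Q^60)² = [[321,255],[255,66]]
Q^241 = (Q^120)²·Q = [[286,241],[241,45]]
F_241 mod 685 = Q^241[0][1] = 241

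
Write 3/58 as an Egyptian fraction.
1/20 + 1/580

Greedy algorithm:
3/58: ceiling(58/3) = 20, use 1/20
1/580: ceiling(580/1) = 580, use 1/580
Result: 3/58 = 1/20 + 1/580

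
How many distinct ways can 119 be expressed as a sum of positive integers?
1653668665

p(n) counts ways to write n as a sum of positive integers (order ignored).
Euler's pentagonal recurrence: p(k) = p(k-1) + p(k-2) - p(k-5) - p(k-7) + p(k-12) + p(k-15) - ... (offsets j(3j∓1)/2, signs ++--, p(0)=1, p(<0)=0).
DP table for k = 0..118: p(0)=1, p(1)=1, p(2)=2, p(3)=3, p(4)=5, p(5)=7, p(6)=11, p(7)=15, p(8)=22, p(9)=30, p(10)=42, p(11)=56, p(12)=77, p(13)=101, p(14)=135, p(15)=176, p(16)=231, p(17)=297, p(18)=385, p(19)=490, p(20)=627, p(21)=792, p(22)=1002, p(23)=1255, p(24)=1575, p(25)=1958, p(26)=2436, p(27)=3010, p(28)=3718, p(29)=4565, p(30)=5604, p(31)=6842, p(32)=8349, p(33)=10143, p(34)=12310, p(35)=14883, p(36)=17977, p(37)=21637, p(38)=26015, p(39)=31185, p(40)=37338, p(41)=44583, p(42)=53174, p(43)=63261, p(44)=75175, p(45)=89134, p(46)=105558, p(47)=124754, p(48)=147273, p(49)=173525, p(50)=204226, p(51)=239943, p(52)=281589, p(53)=329931, p(54)=386155, p(55)=451276, p(56)=526823, p(57)=614154, p(58)=715220, p(59)=831820, p(60)=966467, p(61)=1121505, p(62)=1300156, p(63)=1505499, p(64)=1741630, p(65)=2012558, p(66)=2323520, p(67)=2679689, p(68)=3087735, p(69)=3554345, p(70)=4087968, p(71)=4697205, p(72)=5392783, p(73)=6185689, p(74)=7089500, p(75)=8118264, p(76)=9289091, p(77)=10619863, p(78)=12132164, p(79)=13848650, p(80)=15796476, p(81)=18004327, p(82)=20506255, p(83)=23338469, p(84)=26543660, p(85)=30167357, p(86)=34262962, p(87)=38887673, p(88)=44108109, p(89)=49995925, p(90)=56634173, p(91)=64112359, p(92)=72533807, p(93)=82010177, p(94)=92669720, p(95)=104651419, p(96)=118114304, p(97)=133230930, p(98)=150198136, p(99)=169229875, p(100)=190569292, p(101)=214481126, p(102)=241265379, p(103)=271248950, p(104)=304801365, p(105)=342325709, p(106)=384276336, p(107)=431149389, p(108)=483502844, p(109)=541946240, p(110)=607163746, p(111)=679903203, p(112)=761002156, p(113)=851376628, p(114)=952050665, p(115)=1064144451, p(116)=1188908248, p(117)=1327710076, p(118)=1482074143.
Final step: p(119) = p(118) + p(117) - p(114) - p(112) + p(107) + p(104) - p(97) - p(93) + p(84) + p(79) - p(68) - p(62) + p(49) + p(42) - p(27) - p(19) + p(2)
= 1482074143 + 1327710076 - 952050665 - 761002156 + 431149389 + 304801365 - 133230930 - 82010177 + 26543660 + 13848650 - 3087735 - 1300156 + 173525 + 53174 - 3010 - 490 + 2
= 1653668665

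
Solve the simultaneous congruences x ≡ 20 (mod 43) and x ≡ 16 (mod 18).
106

Using Chinese Remainder Theorem:
M = 43 × 18 = 774
M1 = 18, M2 = 43
y1 = 18^(-1) mod 43 = 12
y2 = 43^(-1) mod 18 = 13
x = (20×18×12 + 16×43×13) mod 774 = 106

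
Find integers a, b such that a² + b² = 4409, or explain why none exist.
40² + 53² (a=40, b=53)

Factorization: 4409 = 4409
By Fermat: n is sum of two squares iff every prime p ≡ 3 (mod 4) appears to even power.
All primes ≡ 3 (mod 4) appear to even power.
Search a = 0, 1, 2, … for 4409 - a² a perfect square: first hit at a = 40: 4409 - 1600 = 2809 = 53².
4409 = 40² + 53² = 1600 + 2809 ✓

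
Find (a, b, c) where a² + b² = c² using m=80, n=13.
(6231, 2080, 6569)

Euclid's formula: a = m² - n², b = 2mn, c = m² + n²
m = 80, n = 13
a = 80² - 13² = 6400 - 169 = 6231
b = 2 × 80 × 13 = 2080
c = 80² + 13² = 6400 + 169 = 6569
Verification: 6231² + 2080² = 38825361 + 4326400 = 43151761 = 6569² ✓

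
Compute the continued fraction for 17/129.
[0; 7, 1, 1, 2, 3]

Euclidean algorithm steps:
17 = 0 × 129 + 17
129 = 7 × 17 + 10
17 = 1 × 10 + 7
10 = 1 × 7 + 3
7 = 2 × 3 + 1
3 = 3 × 1 + 0
Continued fraction: [0; 7, 1, 1, 2, 3]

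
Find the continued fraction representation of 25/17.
[1; 2, 8]

Euclidean algorithm steps:
25 = 1 × 17 + 8
17 = 2 × 8 + 1
8 = 8 × 1 + 0
Continued fraction: [1; 2, 8]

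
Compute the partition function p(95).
104651419

p(n) counts ways to write n as a sum of positive integers (order ignored).
Euler's pentagonal recurrence: p(k) = p(k-1) + p(k-2) - p(k-5) - p(k-7) + p(k-12) + p(k-15) - ... (offsets j(3j∓1)/2, signs ++--, p(0)=1, p(<0)=0).
DP table for k = 0..94: p(0)=1, p(1)=1, p(2)=2, p(3)=3, p(4)=5, p(5)=7, p(6)=11, p(7)=15, p(8)=22, p(9)=30, p(10)=42, p(11)=56, p(12)=77, p(13)=101, p(14)=135, p(15)=176, p(16)=231, p(17)=297, p(18)=385, p(19)=490, p(20)=627, p(21)=792, p(22)=1002, p(23)=1255, p(24)=1575, p(25)=1958, p(26)=2436, p(27)=3010, p(28)=3718, p(29)=4565, p(30)=5604, p(31)=6842, p(32)=8349, p(33)=10143, p(34)=12310, p(35)=14883, p(36)=17977, p(37)=21637, p(38)=26015, p(39)=31185, p(40)=37338, p(41)=44583, p(42)=53174, p(43)=63261, p(44)=75175, p(45)=89134, p(46)=105558, p(47)=124754, p(48)=147273, p(49)=173525, p(50)=204226, p(51)=239943, p(52)=281589, p(53)=329931, p(54)=386155, p(55)=451276, p(56)=526823, p(57)=614154, p(58)=715220, p(59)=831820, p(60)=966467, p(61)=1121505, p(62)=1300156, p(63)=1505499, p(64)=1741630, p(65)=2012558, p(66)=2323520, p(67)=2679689, p(68)=3087735, p(69)=3554345, p(70)=4087968, p(71)=4697205, p(72)=5392783, p(73)=6185689, p(74)=7089500, p(75)=8118264, p(76)=9289091, p(77)=10619863, p(78)=12132164, p(79)=13848650, p(80)=15796476, p(81)=18004327, p(82)=20506255, p(83)=23338469, p(84)=26543660, p(85)=30167357, p(86)=34262962, p(87)=38887673, p(88)=44108109, p(89)=49995925, p(90)=56634173, p(91)=64112359, p(92)=72533807, p(93)=82010177, p(94)=92669720.
Final step: p(95) = p(94) + p(93) - p(90) - p(88) + p(83) + p(80) - p(73) - p(69) + p(60) + p(55) - p(44) - p(38) + p(25) + p(18) - p(3)
= 92669720 + 82010177 - 56634173 - 44108109 + 23338469 + 15796476 - 6185689 - 3554345 + 966467 + 451276 - 75175 - 26015 + 1958 + 385 - 3
= 104651419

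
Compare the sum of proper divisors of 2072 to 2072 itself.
abundant

Proper divisors of 2072: sum = 1 + 2 + 4 + 7 + 8 + 14 + 28 + 37 + 56 + 74 + 148 + 259 + 296 + 518 + 1036 = 2488
Since 2488 > 2072, 2072 is abundant.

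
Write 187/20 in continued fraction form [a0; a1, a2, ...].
[9; 2, 1, 6]

Euclidean algorithm steps:
187 = 9 × 20 + 7
20 = 2 × 7 + 6
7 = 1 × 6 + 1
6 = 6 × 1 + 0
Continued fraction: [9; 2, 1, 6]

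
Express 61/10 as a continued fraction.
[6; 10]

Euclidean algorithm steps:
61 = 6 × 10 + 1
10 = 10 × 1 + 0
Continued fraction: [6; 10]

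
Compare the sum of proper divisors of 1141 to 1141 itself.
deficient

Proper divisors of 1141: sum = 1 + 7 + 163 = 171
Since 171 < 1141, 1141 is deficient.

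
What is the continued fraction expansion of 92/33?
[2; 1, 3, 1, 2, 2]

Euclidean algorithm steps:
92 = 2 × 33 + 26
33 = 1 × 26 + 7
26 = 3 × 7 + 5
7 = 1 × 5 + 2
5 = 2 × 2 + 1
2 = 2 × 1 + 0
Continued fraction: [2; 1, 3, 1, 2, 2]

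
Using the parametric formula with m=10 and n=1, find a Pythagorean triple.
(99, 20, 101)

Euclid's formula: a = m² - n², b = 2mn, c = m² + n²
m = 10, n = 1
a = 10² - 1² = 100 - 1 = 99
b = 2 × 10 × 1 = 20
c = 10² + 1² = 100 + 1 = 101
Verification: 99² + 20² = 9801 + 400 = 10201 = 101² ✓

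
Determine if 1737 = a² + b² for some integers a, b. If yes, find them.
21² + 36² (a=21, b=36)

Factorization: 1737 = 3^2 × 193
By Fermat: n is sum of two squares iff every prime p ≡ 3 (mod 4) appears to even power.
All primes ≡ 3 (mod 4) appear to even power.
Search a = 0, 1, 2, … for 1737 - a² a perfect square: first hit at a = 21: 1737 - 441 = 1296 = 36².
1737 = 21² + 36² = 441 + 1296 ✓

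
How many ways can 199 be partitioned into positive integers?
3646072432125

p(n) counts ways to write n as a sum of positive integers (order ignored).
Euler's pentagonal recurrence: p(k) = p(k-1) + p(k-2) - p(k-5) - p(k-7) + p(k-12) + p(k-15) - ... (offsets j(3j∓1)/2, signs ++--, p(0)=1, p(<0)=0).
DP table for k = 0..198: p(0)=1, p(1)=1, p(2)=2, p(3)=3, p(4)=5, p(5)=7, p(6)=11, p(7)=15, p(8)=22, p(9)=30, p(10)=42, p(11)=56, p(12)=77, p(13)=101, p(14)=135, p(15)=176, p(16)=231, p(17)=297, p(18)=385, p(19)=490, p(20)=627, p(21)=792, p(22)=1002, p(23)=1255, p(24)=1575, p(25)=1958, p(26)=2436, p(27)=3010, p(28)=3718, p(29)=4565, p(30)=5604, p(31)=6842, p(32)=8349, p(33)=10143, p(34)=12310, p(35)=14883, p(36)=17977, p(37)=21637, p(38)=26015, p(39)=31185, p(40)=37338, p(41)=44583, p(42)=53174, p(43)=63261, p(44)=75175, p(45)=89134, p(46)=105558, p(47)=124754, p(48)=147273, p(49)=173525, p(50)=204226, p(51)=239943, p(52)=281589, p(53)=329931, p(54)=386155, p(55)=451276, p(56)=526823, p(57)=614154, p(58)=715220, p(59)=831820, p(60)=966467, p(61)=1121505, p(62)=1300156, p(63)=1505499, p(64)=1741630, p(65)=2012558, p(66)=2323520, p(67)=2679689, p(68)=3087735, p(69)=3554345, p(70)=4087968, p(71)=4697205, p(72)=5392783, p(73)=6185689, p(74)=7089500, p(75)=8118264, p(76)=9289091, p(77)=10619863, p(78)=12132164, p(79)=13848650, p(80)=15796476, p(81)=18004327, p(82)=20506255, p(83)=23338469, p(84)=26543660, p(85)=30167357, p(86)=34262962, p(87)=38887673, p(88)=44108109, p(89)=49995925, p(90)=56634173, p(91)=64112359, p(92)=72533807, p(93)=82010177, p(94)=92669720, p(95)=104651419, p(96)=118114304, p(97)=133230930, p(98)=150198136, p(99)=169229875, p(100)=190569292, p(101)=214481126, p(102)=241265379, p(103)=271248950, p(104)=304801365, p(105)=342325709, p(106)=384276336, p(107)=431149389, p(108)=483502844, p(109)=541946240, p(110)=607163746, p(111)=679903203, p(112)=761002156, p(113)=851376628, p(114)=952050665, p(115)=1064144451, p(116)=1188908248, p(117)=1327710076, p(118)=1482074143, p(119)=1653668665, p(120)=1844349560, p(121)=2056148051, p(122)=2291320912, p(123)=2552338241, p(124)=2841940500, p(125)=3163127352, p(126)=3519222692, p(127)=3913864295, p(128)=4351078600, p(129)=4835271870, p(130)=5371315400, p(131)=5964539504, p(132)=6620830889, p(133)=7346629512, p(134)=8149040695, p(135)=9035836076, p(136)=10015581680, p(137)=11097645016, p(138)=12292341831, p(139)=13610949895, p(140)=15065878135, p(141)=16670689208, p(142)=18440293320, p(143)=20390982757, p(144)=22540654445, p(145)=24908858009, p(146)=27517052599, p(147)=30388671978, p(148)=33549419497, p(149)=37027355200, p(150)=40853235313, p(151)=45060624582, p(152)=49686288421, p(153)=54770336324, p(154)=60356673280, p(155)=66493182097, p(156)=73232243759, p(157)=80630964769, p(158)=88751778802, p(159)=97662728555, p(160)=107438159466, p(161)=118159068427, p(162)=129913904637, p(163)=142798995930, p(164)=156919475295, p(165)=172389800255, p(166)=189334822579, p(167)=207890420102, p(168)=228204732751, p(169)=250438925115, p(170)=274768617130, p(171)=301384802048, p(172)=330495499613, p(173)=362326859895, p(174)=397125074750, p(175)=435157697830, p(176)=476715857290, p(177)=522115831195, p(178)=571701605655, p(179)=625846753120, p(180)=684957390936, p(181)=749474411781, p(182)=819876908323, p(183)=896684817527, p(184)=980462880430, p(185)=1071823774337, p(186)=1171432692373, p(187)=1280011042268, p(188)=1398341745571, p(189)=1527273599625, p(190)=1667727404093, p(191)=1820701100652, p(192)=1987276856363, p(193)=2168627105469, p(194)=2366022741845, p(195)=2580840212973, p(196)=2814570987591, p(197)=3068829878530, p(198)=3345365983698.
Final step: p(199) = p(198) + p(197) - p(194) - p(192) + p(187) + p(184) - p(177) - p(173) + p(164) + p(159) - p(148) - p(142) + p(129) + p(122) - p(107) - p(99) + p(82) + p(73) - p(54) - p(44) + p(23) + p(12)
= 3345365983698 + 3068829878530 - 2366022741845 - 1987276856363 + 1280011042268 + 980462880430 - 522115831195 - 362326859895 + 156919475295 + 97662728555 - 33549419497 - 18440293320 + 4835271870 + 2291320912 - 431149389 - 169229875 + 20506255 + 6185689 - 386155 - 75175 + 1255 + 77
= 3646072432125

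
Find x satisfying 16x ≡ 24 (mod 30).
x ≡ 9 (mod 15)

gcd(16, 30) = 2, which divides 24, so solutions exist.
Divide through by 2: 8x ≡ 12 (mod 15).
Find 8^(-1) mod 15 by the extended Euclidean algorithm:
15 = 1 × 8 + 7  ⟹  7 = (1)·15 + (-1)·8
8 = 1 × 7 + 1  ⟹  1 = (-1)·15 + (2)·8
So (2)·8 ≡ 1 (mod 15), i.e. 8^(-1) ≡ 2 (mod 15).
x ≡ 2 × 12 = 24 ≡ 9 (mod 15).
Check: 16 × 9 = 144 ≡ 24 (mod 30).
x ≡ 9 (mod 15), giving 2 solutions mod 30.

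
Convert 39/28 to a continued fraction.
[1; 2, 1, 1, 5]

Euclidean algorithm steps:
39 = 1 × 28 + 11
28 = 2 × 11 + 6
11 = 1 × 6 + 5
6 = 1 × 5 + 1
5 = 5 × 1 + 0
Continued fraction: [1; 2, 1, 1, 5]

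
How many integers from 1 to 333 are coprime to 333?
216

333 = 3^2 × 37
φ(n) = n × ∏(1 - 1/p) for each prime p dividing n
φ(333) = 333 × (1 - 1/3) × (1 - 1/37) = 216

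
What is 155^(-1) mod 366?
281

gcd(155, 366) = 1, so the inverse exists.
Extended Euclidean algorithm on (366, 155):
366 = 2 × 155 + 56  ⟹  56 = (1)·366 + (-2)·155
155 = 2 × 56 + 43  ⟹  43 = (-2)·366 + (5)·155
56 = 1 × 43 + 13  ⟹  13 = (3)·366 + (-7)·155
43 = 3 × 13 + 4  ⟹  4 = (-11)·366 + (26)·155
13 = 3 × 4 + 1  ⟹  1 = (36)·366 + (-85)·155
So (-85)·155 ≡ 1 (mod 366), i.e. 155^(-1) ≡ -85 ≡ 281 (mod 366).
Check: 155 × 281 = 43555 ≡ 1 (mod 366)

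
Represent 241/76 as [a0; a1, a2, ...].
[3; 5, 1, 5, 2]

Euclidean algorithm steps:
241 = 3 × 76 + 13
76 = 5 × 13 + 11
13 = 1 × 11 + 2
11 = 5 × 2 + 1
2 = 2 × 1 + 0
Continued fraction: [3; 5, 1, 5, 2]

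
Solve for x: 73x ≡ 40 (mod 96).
x ≡ 40 (mod 96)

gcd(73, 96) = 1, which divides 40, so solutions exist.
Find 73^(-1) mod 96 by the extended Euclidean algorithm:
96 = 1 × 73 + 23  ⟹  23 = (1)·96 + (-1)·73
73 = 3 × 23 + 4  ⟹  4 = (-3)·96 + (4)·73
23 = 5 × 4 + 3  ⟹  3 = (16)·96 + (-21)·73
4 = 1 × 3 + 1  ⟹  1 = (-19)·96 + (25)·73
So (25)·73 ≡ 1 (mod 96), i.e. 73^(-1) ≡ 25 (mod 96).
x ≡ 25 × 40 = 1000 ≡ 40 (mod 96).
Check: 73 × 40 = 2920 ≡ 40 (mod 96).
Unique solution: x ≡ 40 (mod 96)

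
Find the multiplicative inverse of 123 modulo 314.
217

gcd(123, 314) = 1, so the inverse exists.
Extended Euclidean algorithm on (314, 123):
314 = 2 × 123 + 68  ⟹  68 = (1)·314 + (-2)·123
123 = 1 × 68 + 55  ⟹  55 = (-1)·314 + (3)·123
68 = 1 × 55 + 13  ⟹  13 = (2)·314 + (-5)·123
55 = 4 × 13 + 3  ⟹  3 = (-9)·314 + (23)·123
13 = 4 × 3 + 1  ⟹  1 = (38)·314 + (-97)·123
So (-97)·123 ≡ 1 (mod 314), i.e. 123^(-1) ≡ -97 ≡ 217 (mod 314).
Check: 123 × 217 = 26691 ≡ 1 (mod 314)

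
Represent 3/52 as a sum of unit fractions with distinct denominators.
1/18 + 1/468

Greedy algorithm:
3/52: ceiling(52/3) = 18, use 1/18
1/468: ceiling(468/1) = 468, use 1/468
Result: 3/52 = 1/18 + 1/468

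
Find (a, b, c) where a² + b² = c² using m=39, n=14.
(1325, 1092, 1717)

Euclid's formula: a = m² - n², b = 2mn, c = m² + n²
m = 39, n = 14
a = 39² - 14² = 1521 - 196 = 1325
b = 2 × 39 × 14 = 1092
c = 39² + 14² = 1521 + 196 = 1717
Verification: 1325² + 1092² = 1755625 + 1192464 = 2948089 = 1717² ✓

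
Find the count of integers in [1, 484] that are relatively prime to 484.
220

484 = 2^2 × 11^2
φ(n) = n × ∏(1 - 1/p) for each prime p dividing n
φ(484) = 484 × (1 - 1/2) × (1 - 1/11) = 220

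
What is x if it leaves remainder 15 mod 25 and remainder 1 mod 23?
415

Using Chinese Remainder Theorem:
M = 25 × 23 = 575
M1 = 23, M2 = 25
y1 = 23^(-1) mod 25 = 12
y2 = 25^(-1) mod 23 = 12
x = (15×23×12 + 1×25×12) mod 575 = 415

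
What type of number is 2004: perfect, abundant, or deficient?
abundant

Proper divisors of 2004: sum = 1 + 2 + 3 + 4 + 6 + 12 + 167 + 334 + 501 + 668 + 1002 = 2700
Since 2700 > 2004, 2004 is abundant.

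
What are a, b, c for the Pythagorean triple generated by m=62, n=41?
(2163, 5084, 5525)

Euclid's formula: a = m² - n², b = 2mn, c = m² + n²
m = 62, n = 41
a = 62² - 41² = 3844 - 1681 = 2163
b = 2 × 62 × 41 = 5084
c = 62² + 41² = 3844 + 1681 = 5525
Verification: 2163² + 5084² = 4678569 + 25847056 = 30525625 = 5525² ✓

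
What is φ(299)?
264

299 = 13 × 23
φ(n) = n × ∏(1 - 1/p) for each prime p dividing n
φ(299) = 299 × (1 - 1/13) × (1 - 1/23) = 264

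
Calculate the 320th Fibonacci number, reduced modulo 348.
57

Matrix identity: Q^n = [[F_(n+1), F_n], [F_n, F_(n-1)]] with Q = [[1,1],[1,0]].
n = 320 = 101000000₂. Square-and-multiply, entries mod 348:
Q^1 = [[1,1],[1,0]]
Q^2 = (Q^1)² = [[2,1],[1,1]]
Q^5 = (Q^2)²·Q = [[8,5],[5,3]]
Q^10 = (Q^5)² = [[89,55],[55,34]]
Q^20 = (Q^10)² = [[158,153],[153,5]]
Q^40 = (Q^20)² = [[1,231],[231,118]]
Q^80 = (Q^40)² = [[118,345],[345,121]]
Q^160 = (Q^80)² = [[13,327],[327,34]]
Q^320 = (Q^160)² = [[262,57],[57,205]]
F_320 mod 348 = Q^320[0][1] = 57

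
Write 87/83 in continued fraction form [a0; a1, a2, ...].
[1; 20, 1, 3]

Euclidean algorithm steps:
87 = 1 × 83 + 4
83 = 20 × 4 + 3
4 = 1 × 3 + 1
3 = 3 × 1 + 0
Continued fraction: [1; 20, 1, 3]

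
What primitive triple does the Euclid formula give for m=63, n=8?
(3905, 1008, 4033)

Euclid's formula: a = m² - n², b = 2mn, c = m² + n²
m = 63, n = 8
a = 63² - 8² = 3969 - 64 = 3905
b = 2 × 63 × 8 = 1008
c = 63² + 8² = 3969 + 64 = 4033
Verification: 3905² + 1008² = 15249025 + 1016064 = 16265089 = 4033² ✓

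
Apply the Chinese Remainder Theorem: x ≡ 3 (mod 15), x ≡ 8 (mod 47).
243

Using Chinese Remainder Theorem:
M = 15 × 47 = 705
M1 = 47, M2 = 15
y1 = 47^(-1) mod 15 = 8
y2 = 15^(-1) mod 47 = 22
x = (3×47×8 + 8×15×22) mod 705 = 243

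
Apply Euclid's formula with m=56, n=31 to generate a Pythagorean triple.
(2175, 3472, 4097)

Euclid's formula: a = m² - n², b = 2mn, c = m² + n²
m = 56, n = 31
a = 56² - 31² = 3136 - 961 = 2175
b = 2 × 56 × 31 = 3472
c = 56² + 31² = 3136 + 961 = 4097
Verification: 2175² + 3472² = 4730625 + 12054784 = 16785409 = 4097² ✓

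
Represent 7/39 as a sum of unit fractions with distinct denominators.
1/6 + 1/78

Greedy algorithm:
7/39: ceiling(39/7) = 6, use 1/6
1/78: ceiling(78/1) = 78, use 1/78
Result: 7/39 = 1/6 + 1/78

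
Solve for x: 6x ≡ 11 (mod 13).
x ≡ 4 (mod 13)

gcd(6, 13) = 1, which divides 11, so solutions exist.
Find 6^(-1) mod 13 by the extended Euclidean algorithm:
13 = 2 × 6 + 1  ⟹  1 = (1)·13 + (-2)·6
So (-2)·6 ≡ 1 (mod 13), i.e. 6^(-1) ≡ -2 ≡ 11 (mod 13).
x ≡ 11 × 11 = 121 ≡ 4 (mod 13).
Check: 6 × 4 = 24 ≡ 11 (mod 13).
Unique solution: x ≡ 4 (mod 13)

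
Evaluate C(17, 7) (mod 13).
0

Using Lucas' theorem:
Write n=17 and k=7 in base 13:
n in base 13: [1, 4]
k in base 13: [0, 7]
C(17,7) mod 13 = ∏ C(n_i, k_i) mod 13
Digit binomials (mod 13): C(1,0) = 1; C(4,7) = 0 (k_i > n_i)
Product: 1 × 0 = 0 ≡ 0 (mod 13)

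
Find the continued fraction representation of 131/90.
[1; 2, 5, 8]

Euclidean algorithm steps:
131 = 1 × 90 + 41
90 = 2 × 41 + 8
41 = 5 × 8 + 1
8 = 8 × 1 + 0
Continued fraction: [1; 2, 5, 8]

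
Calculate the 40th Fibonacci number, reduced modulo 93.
24

Matrix identity: Q^n = [[F_(n+1), F_n], [F_n, F_(n-1)]] with Q = [[1,1],[1,0]].
n = 40 = 101000₂. Square-and-multiply, entries mod 93:
Q^1 = [[1,1],[1,0]]
Q^2 = (Q^1)² = [[2,1],[1,1]]
Q^5 = (Q^2)²·Q = [[8,5],[5,3]]
Q^10 = (Q^5)² = [[89,55],[55,34]]
Q^20 = (Q^10)² = [[65,69],[69,89]]
Q^40 = (Q^20)² = [[58,24],[24,34]]
F_40 mod 93 = Q^40[0][1] = 24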